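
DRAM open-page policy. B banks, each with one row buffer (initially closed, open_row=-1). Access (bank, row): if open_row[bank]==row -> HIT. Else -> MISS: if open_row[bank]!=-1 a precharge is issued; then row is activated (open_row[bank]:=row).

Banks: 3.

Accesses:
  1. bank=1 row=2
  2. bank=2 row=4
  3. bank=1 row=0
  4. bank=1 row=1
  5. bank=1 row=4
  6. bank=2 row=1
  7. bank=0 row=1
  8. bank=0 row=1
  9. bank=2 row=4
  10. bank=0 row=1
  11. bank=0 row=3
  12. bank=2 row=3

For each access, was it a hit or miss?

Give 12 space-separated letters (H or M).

Acc 1: bank1 row2 -> MISS (open row2); precharges=0
Acc 2: bank2 row4 -> MISS (open row4); precharges=0
Acc 3: bank1 row0 -> MISS (open row0); precharges=1
Acc 4: bank1 row1 -> MISS (open row1); precharges=2
Acc 5: bank1 row4 -> MISS (open row4); precharges=3
Acc 6: bank2 row1 -> MISS (open row1); precharges=4
Acc 7: bank0 row1 -> MISS (open row1); precharges=4
Acc 8: bank0 row1 -> HIT
Acc 9: bank2 row4 -> MISS (open row4); precharges=5
Acc 10: bank0 row1 -> HIT
Acc 11: bank0 row3 -> MISS (open row3); precharges=6
Acc 12: bank2 row3 -> MISS (open row3); precharges=7

Answer: M M M M M M M H M H M M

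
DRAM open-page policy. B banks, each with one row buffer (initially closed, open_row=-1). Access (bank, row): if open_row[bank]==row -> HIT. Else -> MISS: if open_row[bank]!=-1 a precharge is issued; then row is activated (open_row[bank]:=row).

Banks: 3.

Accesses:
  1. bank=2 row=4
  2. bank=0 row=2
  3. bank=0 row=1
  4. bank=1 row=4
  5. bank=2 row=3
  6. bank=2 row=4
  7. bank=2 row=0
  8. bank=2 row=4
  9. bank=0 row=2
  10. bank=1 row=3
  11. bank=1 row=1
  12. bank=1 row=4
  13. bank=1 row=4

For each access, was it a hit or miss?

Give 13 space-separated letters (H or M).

Acc 1: bank2 row4 -> MISS (open row4); precharges=0
Acc 2: bank0 row2 -> MISS (open row2); precharges=0
Acc 3: bank0 row1 -> MISS (open row1); precharges=1
Acc 4: bank1 row4 -> MISS (open row4); precharges=1
Acc 5: bank2 row3 -> MISS (open row3); precharges=2
Acc 6: bank2 row4 -> MISS (open row4); precharges=3
Acc 7: bank2 row0 -> MISS (open row0); precharges=4
Acc 8: bank2 row4 -> MISS (open row4); precharges=5
Acc 9: bank0 row2 -> MISS (open row2); precharges=6
Acc 10: bank1 row3 -> MISS (open row3); precharges=7
Acc 11: bank1 row1 -> MISS (open row1); precharges=8
Acc 12: bank1 row4 -> MISS (open row4); precharges=9
Acc 13: bank1 row4 -> HIT

Answer: M M M M M M M M M M M M H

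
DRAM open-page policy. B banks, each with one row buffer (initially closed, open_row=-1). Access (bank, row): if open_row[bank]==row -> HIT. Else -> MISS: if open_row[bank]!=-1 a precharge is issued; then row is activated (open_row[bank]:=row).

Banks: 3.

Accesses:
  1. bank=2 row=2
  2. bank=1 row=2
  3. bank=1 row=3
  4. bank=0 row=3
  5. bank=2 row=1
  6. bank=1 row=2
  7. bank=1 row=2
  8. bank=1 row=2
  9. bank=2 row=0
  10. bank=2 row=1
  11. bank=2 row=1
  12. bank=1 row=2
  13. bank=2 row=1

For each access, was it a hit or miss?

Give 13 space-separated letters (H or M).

Acc 1: bank2 row2 -> MISS (open row2); precharges=0
Acc 2: bank1 row2 -> MISS (open row2); precharges=0
Acc 3: bank1 row3 -> MISS (open row3); precharges=1
Acc 4: bank0 row3 -> MISS (open row3); precharges=1
Acc 5: bank2 row1 -> MISS (open row1); precharges=2
Acc 6: bank1 row2 -> MISS (open row2); precharges=3
Acc 7: bank1 row2 -> HIT
Acc 8: bank1 row2 -> HIT
Acc 9: bank2 row0 -> MISS (open row0); precharges=4
Acc 10: bank2 row1 -> MISS (open row1); precharges=5
Acc 11: bank2 row1 -> HIT
Acc 12: bank1 row2 -> HIT
Acc 13: bank2 row1 -> HIT

Answer: M M M M M M H H M M H H H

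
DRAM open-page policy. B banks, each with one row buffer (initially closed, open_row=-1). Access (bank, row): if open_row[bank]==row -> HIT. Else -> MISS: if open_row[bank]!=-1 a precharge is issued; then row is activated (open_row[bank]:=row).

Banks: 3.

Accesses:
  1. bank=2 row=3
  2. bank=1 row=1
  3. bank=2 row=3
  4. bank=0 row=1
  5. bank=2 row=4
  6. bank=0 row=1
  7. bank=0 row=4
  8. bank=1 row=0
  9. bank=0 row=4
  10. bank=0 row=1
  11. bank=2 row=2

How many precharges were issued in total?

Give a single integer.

Acc 1: bank2 row3 -> MISS (open row3); precharges=0
Acc 2: bank1 row1 -> MISS (open row1); precharges=0
Acc 3: bank2 row3 -> HIT
Acc 4: bank0 row1 -> MISS (open row1); precharges=0
Acc 5: bank2 row4 -> MISS (open row4); precharges=1
Acc 6: bank0 row1 -> HIT
Acc 7: bank0 row4 -> MISS (open row4); precharges=2
Acc 8: bank1 row0 -> MISS (open row0); precharges=3
Acc 9: bank0 row4 -> HIT
Acc 10: bank0 row1 -> MISS (open row1); precharges=4
Acc 11: bank2 row2 -> MISS (open row2); precharges=5

Answer: 5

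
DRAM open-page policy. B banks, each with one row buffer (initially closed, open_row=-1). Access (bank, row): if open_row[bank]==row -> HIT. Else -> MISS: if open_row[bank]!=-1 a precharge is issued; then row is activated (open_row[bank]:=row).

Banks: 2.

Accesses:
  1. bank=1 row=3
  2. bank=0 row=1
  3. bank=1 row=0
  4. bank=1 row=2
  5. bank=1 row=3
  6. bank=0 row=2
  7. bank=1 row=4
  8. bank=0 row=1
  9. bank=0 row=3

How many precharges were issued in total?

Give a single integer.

Answer: 7

Derivation:
Acc 1: bank1 row3 -> MISS (open row3); precharges=0
Acc 2: bank0 row1 -> MISS (open row1); precharges=0
Acc 3: bank1 row0 -> MISS (open row0); precharges=1
Acc 4: bank1 row2 -> MISS (open row2); precharges=2
Acc 5: bank1 row3 -> MISS (open row3); precharges=3
Acc 6: bank0 row2 -> MISS (open row2); precharges=4
Acc 7: bank1 row4 -> MISS (open row4); precharges=5
Acc 8: bank0 row1 -> MISS (open row1); precharges=6
Acc 9: bank0 row3 -> MISS (open row3); precharges=7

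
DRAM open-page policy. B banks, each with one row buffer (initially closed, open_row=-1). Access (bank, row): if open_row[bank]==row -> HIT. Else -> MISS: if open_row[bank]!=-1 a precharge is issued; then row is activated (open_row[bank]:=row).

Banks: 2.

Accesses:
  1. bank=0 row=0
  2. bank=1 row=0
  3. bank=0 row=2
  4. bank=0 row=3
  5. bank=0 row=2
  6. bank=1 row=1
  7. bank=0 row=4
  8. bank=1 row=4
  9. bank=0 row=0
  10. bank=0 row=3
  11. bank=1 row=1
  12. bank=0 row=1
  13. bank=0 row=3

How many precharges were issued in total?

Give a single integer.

Answer: 11

Derivation:
Acc 1: bank0 row0 -> MISS (open row0); precharges=0
Acc 2: bank1 row0 -> MISS (open row0); precharges=0
Acc 3: bank0 row2 -> MISS (open row2); precharges=1
Acc 4: bank0 row3 -> MISS (open row3); precharges=2
Acc 5: bank0 row2 -> MISS (open row2); precharges=3
Acc 6: bank1 row1 -> MISS (open row1); precharges=4
Acc 7: bank0 row4 -> MISS (open row4); precharges=5
Acc 8: bank1 row4 -> MISS (open row4); precharges=6
Acc 9: bank0 row0 -> MISS (open row0); precharges=7
Acc 10: bank0 row3 -> MISS (open row3); precharges=8
Acc 11: bank1 row1 -> MISS (open row1); precharges=9
Acc 12: bank0 row1 -> MISS (open row1); precharges=10
Acc 13: bank0 row3 -> MISS (open row3); precharges=11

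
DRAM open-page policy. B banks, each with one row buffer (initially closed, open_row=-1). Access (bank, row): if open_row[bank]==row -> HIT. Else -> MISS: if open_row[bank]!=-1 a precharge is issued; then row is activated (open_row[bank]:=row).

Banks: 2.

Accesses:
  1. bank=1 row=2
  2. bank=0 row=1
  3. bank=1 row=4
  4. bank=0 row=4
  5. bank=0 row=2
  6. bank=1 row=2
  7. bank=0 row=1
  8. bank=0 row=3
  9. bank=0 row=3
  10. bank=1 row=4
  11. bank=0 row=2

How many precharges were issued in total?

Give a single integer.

Answer: 8

Derivation:
Acc 1: bank1 row2 -> MISS (open row2); precharges=0
Acc 2: bank0 row1 -> MISS (open row1); precharges=0
Acc 3: bank1 row4 -> MISS (open row4); precharges=1
Acc 4: bank0 row4 -> MISS (open row4); precharges=2
Acc 5: bank0 row2 -> MISS (open row2); precharges=3
Acc 6: bank1 row2 -> MISS (open row2); precharges=4
Acc 7: bank0 row1 -> MISS (open row1); precharges=5
Acc 8: bank0 row3 -> MISS (open row3); precharges=6
Acc 9: bank0 row3 -> HIT
Acc 10: bank1 row4 -> MISS (open row4); precharges=7
Acc 11: bank0 row2 -> MISS (open row2); precharges=8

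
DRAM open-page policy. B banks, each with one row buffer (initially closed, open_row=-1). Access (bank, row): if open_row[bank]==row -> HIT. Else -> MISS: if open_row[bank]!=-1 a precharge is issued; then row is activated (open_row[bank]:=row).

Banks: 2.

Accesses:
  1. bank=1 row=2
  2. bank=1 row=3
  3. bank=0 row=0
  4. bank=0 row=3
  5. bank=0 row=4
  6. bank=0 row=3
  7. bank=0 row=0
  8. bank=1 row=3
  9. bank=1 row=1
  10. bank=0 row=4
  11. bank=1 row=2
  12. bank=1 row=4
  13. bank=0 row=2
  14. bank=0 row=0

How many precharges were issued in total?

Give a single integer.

Answer: 11

Derivation:
Acc 1: bank1 row2 -> MISS (open row2); precharges=0
Acc 2: bank1 row3 -> MISS (open row3); precharges=1
Acc 3: bank0 row0 -> MISS (open row0); precharges=1
Acc 4: bank0 row3 -> MISS (open row3); precharges=2
Acc 5: bank0 row4 -> MISS (open row4); precharges=3
Acc 6: bank0 row3 -> MISS (open row3); precharges=4
Acc 7: bank0 row0 -> MISS (open row0); precharges=5
Acc 8: bank1 row3 -> HIT
Acc 9: bank1 row1 -> MISS (open row1); precharges=6
Acc 10: bank0 row4 -> MISS (open row4); precharges=7
Acc 11: bank1 row2 -> MISS (open row2); precharges=8
Acc 12: bank1 row4 -> MISS (open row4); precharges=9
Acc 13: bank0 row2 -> MISS (open row2); precharges=10
Acc 14: bank0 row0 -> MISS (open row0); precharges=11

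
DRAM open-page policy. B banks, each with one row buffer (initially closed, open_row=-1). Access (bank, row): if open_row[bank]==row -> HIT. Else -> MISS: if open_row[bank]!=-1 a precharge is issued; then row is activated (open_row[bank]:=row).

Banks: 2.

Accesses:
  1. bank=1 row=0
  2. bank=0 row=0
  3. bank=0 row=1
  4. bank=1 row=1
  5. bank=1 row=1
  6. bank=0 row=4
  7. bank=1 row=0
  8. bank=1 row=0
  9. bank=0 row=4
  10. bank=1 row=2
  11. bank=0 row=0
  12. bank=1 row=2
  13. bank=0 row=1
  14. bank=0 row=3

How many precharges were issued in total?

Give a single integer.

Acc 1: bank1 row0 -> MISS (open row0); precharges=0
Acc 2: bank0 row0 -> MISS (open row0); precharges=0
Acc 3: bank0 row1 -> MISS (open row1); precharges=1
Acc 4: bank1 row1 -> MISS (open row1); precharges=2
Acc 5: bank1 row1 -> HIT
Acc 6: bank0 row4 -> MISS (open row4); precharges=3
Acc 7: bank1 row0 -> MISS (open row0); precharges=4
Acc 8: bank1 row0 -> HIT
Acc 9: bank0 row4 -> HIT
Acc 10: bank1 row2 -> MISS (open row2); precharges=5
Acc 11: bank0 row0 -> MISS (open row0); precharges=6
Acc 12: bank1 row2 -> HIT
Acc 13: bank0 row1 -> MISS (open row1); precharges=7
Acc 14: bank0 row3 -> MISS (open row3); precharges=8

Answer: 8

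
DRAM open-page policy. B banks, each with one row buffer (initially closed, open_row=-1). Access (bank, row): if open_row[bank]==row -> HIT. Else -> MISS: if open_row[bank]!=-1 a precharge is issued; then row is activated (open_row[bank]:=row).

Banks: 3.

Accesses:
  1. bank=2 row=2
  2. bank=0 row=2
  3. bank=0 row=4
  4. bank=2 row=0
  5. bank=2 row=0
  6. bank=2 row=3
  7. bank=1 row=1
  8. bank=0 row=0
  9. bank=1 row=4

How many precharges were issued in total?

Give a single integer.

Answer: 5

Derivation:
Acc 1: bank2 row2 -> MISS (open row2); precharges=0
Acc 2: bank0 row2 -> MISS (open row2); precharges=0
Acc 3: bank0 row4 -> MISS (open row4); precharges=1
Acc 4: bank2 row0 -> MISS (open row0); precharges=2
Acc 5: bank2 row0 -> HIT
Acc 6: bank2 row3 -> MISS (open row3); precharges=3
Acc 7: bank1 row1 -> MISS (open row1); precharges=3
Acc 8: bank0 row0 -> MISS (open row0); precharges=4
Acc 9: bank1 row4 -> MISS (open row4); precharges=5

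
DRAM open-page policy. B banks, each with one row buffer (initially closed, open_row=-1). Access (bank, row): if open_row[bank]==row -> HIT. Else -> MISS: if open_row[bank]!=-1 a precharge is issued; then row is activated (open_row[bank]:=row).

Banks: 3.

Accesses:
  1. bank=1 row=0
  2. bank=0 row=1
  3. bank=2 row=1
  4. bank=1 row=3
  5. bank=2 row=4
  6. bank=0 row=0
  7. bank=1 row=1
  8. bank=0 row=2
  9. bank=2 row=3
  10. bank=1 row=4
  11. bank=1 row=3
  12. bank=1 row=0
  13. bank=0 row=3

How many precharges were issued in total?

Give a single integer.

Answer: 10

Derivation:
Acc 1: bank1 row0 -> MISS (open row0); precharges=0
Acc 2: bank0 row1 -> MISS (open row1); precharges=0
Acc 3: bank2 row1 -> MISS (open row1); precharges=0
Acc 4: bank1 row3 -> MISS (open row3); precharges=1
Acc 5: bank2 row4 -> MISS (open row4); precharges=2
Acc 6: bank0 row0 -> MISS (open row0); precharges=3
Acc 7: bank1 row1 -> MISS (open row1); precharges=4
Acc 8: bank0 row2 -> MISS (open row2); precharges=5
Acc 9: bank2 row3 -> MISS (open row3); precharges=6
Acc 10: bank1 row4 -> MISS (open row4); precharges=7
Acc 11: bank1 row3 -> MISS (open row3); precharges=8
Acc 12: bank1 row0 -> MISS (open row0); precharges=9
Acc 13: bank0 row3 -> MISS (open row3); precharges=10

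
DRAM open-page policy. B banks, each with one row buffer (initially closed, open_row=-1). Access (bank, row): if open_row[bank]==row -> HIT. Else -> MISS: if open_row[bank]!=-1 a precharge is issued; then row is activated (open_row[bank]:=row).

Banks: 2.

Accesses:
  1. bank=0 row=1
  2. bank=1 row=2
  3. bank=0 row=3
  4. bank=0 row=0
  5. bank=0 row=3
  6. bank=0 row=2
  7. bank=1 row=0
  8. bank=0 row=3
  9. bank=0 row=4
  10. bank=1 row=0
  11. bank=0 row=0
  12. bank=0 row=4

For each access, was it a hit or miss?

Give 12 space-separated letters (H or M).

Acc 1: bank0 row1 -> MISS (open row1); precharges=0
Acc 2: bank1 row2 -> MISS (open row2); precharges=0
Acc 3: bank0 row3 -> MISS (open row3); precharges=1
Acc 4: bank0 row0 -> MISS (open row0); precharges=2
Acc 5: bank0 row3 -> MISS (open row3); precharges=3
Acc 6: bank0 row2 -> MISS (open row2); precharges=4
Acc 7: bank1 row0 -> MISS (open row0); precharges=5
Acc 8: bank0 row3 -> MISS (open row3); precharges=6
Acc 9: bank0 row4 -> MISS (open row4); precharges=7
Acc 10: bank1 row0 -> HIT
Acc 11: bank0 row0 -> MISS (open row0); precharges=8
Acc 12: bank0 row4 -> MISS (open row4); precharges=9

Answer: M M M M M M M M M H M M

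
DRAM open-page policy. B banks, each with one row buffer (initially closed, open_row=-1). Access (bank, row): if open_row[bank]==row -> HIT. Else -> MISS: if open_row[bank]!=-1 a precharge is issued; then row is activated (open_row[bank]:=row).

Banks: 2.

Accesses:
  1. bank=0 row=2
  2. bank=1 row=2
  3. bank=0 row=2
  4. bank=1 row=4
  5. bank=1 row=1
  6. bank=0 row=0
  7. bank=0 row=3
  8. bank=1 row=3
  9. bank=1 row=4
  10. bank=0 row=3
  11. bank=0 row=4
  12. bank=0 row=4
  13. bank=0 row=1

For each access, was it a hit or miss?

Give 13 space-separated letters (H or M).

Answer: M M H M M M M M M H M H M

Derivation:
Acc 1: bank0 row2 -> MISS (open row2); precharges=0
Acc 2: bank1 row2 -> MISS (open row2); precharges=0
Acc 3: bank0 row2 -> HIT
Acc 4: bank1 row4 -> MISS (open row4); precharges=1
Acc 5: bank1 row1 -> MISS (open row1); precharges=2
Acc 6: bank0 row0 -> MISS (open row0); precharges=3
Acc 7: bank0 row3 -> MISS (open row3); precharges=4
Acc 8: bank1 row3 -> MISS (open row3); precharges=5
Acc 9: bank1 row4 -> MISS (open row4); precharges=6
Acc 10: bank0 row3 -> HIT
Acc 11: bank0 row4 -> MISS (open row4); precharges=7
Acc 12: bank0 row4 -> HIT
Acc 13: bank0 row1 -> MISS (open row1); precharges=8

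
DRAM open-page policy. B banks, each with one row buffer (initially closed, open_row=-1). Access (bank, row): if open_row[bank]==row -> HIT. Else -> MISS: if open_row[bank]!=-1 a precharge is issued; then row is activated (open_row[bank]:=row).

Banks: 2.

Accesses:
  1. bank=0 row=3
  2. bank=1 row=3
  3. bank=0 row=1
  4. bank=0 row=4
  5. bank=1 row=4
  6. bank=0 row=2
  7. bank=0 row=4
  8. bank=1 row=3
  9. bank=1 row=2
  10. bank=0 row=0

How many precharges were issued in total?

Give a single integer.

Acc 1: bank0 row3 -> MISS (open row3); precharges=0
Acc 2: bank1 row3 -> MISS (open row3); precharges=0
Acc 3: bank0 row1 -> MISS (open row1); precharges=1
Acc 4: bank0 row4 -> MISS (open row4); precharges=2
Acc 5: bank1 row4 -> MISS (open row4); precharges=3
Acc 6: bank0 row2 -> MISS (open row2); precharges=4
Acc 7: bank0 row4 -> MISS (open row4); precharges=5
Acc 8: bank1 row3 -> MISS (open row3); precharges=6
Acc 9: bank1 row2 -> MISS (open row2); precharges=7
Acc 10: bank0 row0 -> MISS (open row0); precharges=8

Answer: 8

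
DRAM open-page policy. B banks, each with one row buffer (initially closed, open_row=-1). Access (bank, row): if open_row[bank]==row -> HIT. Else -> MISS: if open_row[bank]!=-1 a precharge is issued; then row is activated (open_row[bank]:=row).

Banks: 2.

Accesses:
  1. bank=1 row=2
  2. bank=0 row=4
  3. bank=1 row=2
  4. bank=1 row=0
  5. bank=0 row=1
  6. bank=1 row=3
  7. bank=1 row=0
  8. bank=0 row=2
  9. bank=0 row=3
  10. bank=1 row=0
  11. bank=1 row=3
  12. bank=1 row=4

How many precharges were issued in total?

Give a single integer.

Answer: 8

Derivation:
Acc 1: bank1 row2 -> MISS (open row2); precharges=0
Acc 2: bank0 row4 -> MISS (open row4); precharges=0
Acc 3: bank1 row2 -> HIT
Acc 4: bank1 row0 -> MISS (open row0); precharges=1
Acc 5: bank0 row1 -> MISS (open row1); precharges=2
Acc 6: bank1 row3 -> MISS (open row3); precharges=3
Acc 7: bank1 row0 -> MISS (open row0); precharges=4
Acc 8: bank0 row2 -> MISS (open row2); precharges=5
Acc 9: bank0 row3 -> MISS (open row3); precharges=6
Acc 10: bank1 row0 -> HIT
Acc 11: bank1 row3 -> MISS (open row3); precharges=7
Acc 12: bank1 row4 -> MISS (open row4); precharges=8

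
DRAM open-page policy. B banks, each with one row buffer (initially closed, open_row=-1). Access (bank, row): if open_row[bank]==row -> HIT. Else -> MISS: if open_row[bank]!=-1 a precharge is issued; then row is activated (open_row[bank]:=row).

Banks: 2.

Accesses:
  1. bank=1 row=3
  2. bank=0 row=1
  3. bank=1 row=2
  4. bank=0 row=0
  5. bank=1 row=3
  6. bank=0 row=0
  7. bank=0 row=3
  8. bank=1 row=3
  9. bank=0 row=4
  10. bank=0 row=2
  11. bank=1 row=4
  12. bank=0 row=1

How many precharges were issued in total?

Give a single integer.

Acc 1: bank1 row3 -> MISS (open row3); precharges=0
Acc 2: bank0 row1 -> MISS (open row1); precharges=0
Acc 3: bank1 row2 -> MISS (open row2); precharges=1
Acc 4: bank0 row0 -> MISS (open row0); precharges=2
Acc 5: bank1 row3 -> MISS (open row3); precharges=3
Acc 6: bank0 row0 -> HIT
Acc 7: bank0 row3 -> MISS (open row3); precharges=4
Acc 8: bank1 row3 -> HIT
Acc 9: bank0 row4 -> MISS (open row4); precharges=5
Acc 10: bank0 row2 -> MISS (open row2); precharges=6
Acc 11: bank1 row4 -> MISS (open row4); precharges=7
Acc 12: bank0 row1 -> MISS (open row1); precharges=8

Answer: 8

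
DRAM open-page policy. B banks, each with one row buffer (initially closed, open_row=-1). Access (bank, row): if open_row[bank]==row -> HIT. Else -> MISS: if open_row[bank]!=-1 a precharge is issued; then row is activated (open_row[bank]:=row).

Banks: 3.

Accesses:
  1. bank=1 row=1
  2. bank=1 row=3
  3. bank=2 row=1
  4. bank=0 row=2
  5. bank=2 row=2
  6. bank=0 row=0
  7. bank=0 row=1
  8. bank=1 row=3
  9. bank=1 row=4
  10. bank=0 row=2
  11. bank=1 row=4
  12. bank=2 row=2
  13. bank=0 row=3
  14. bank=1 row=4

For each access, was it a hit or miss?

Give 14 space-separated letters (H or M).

Answer: M M M M M M M H M M H H M H

Derivation:
Acc 1: bank1 row1 -> MISS (open row1); precharges=0
Acc 2: bank1 row3 -> MISS (open row3); precharges=1
Acc 3: bank2 row1 -> MISS (open row1); precharges=1
Acc 4: bank0 row2 -> MISS (open row2); precharges=1
Acc 5: bank2 row2 -> MISS (open row2); precharges=2
Acc 6: bank0 row0 -> MISS (open row0); precharges=3
Acc 7: bank0 row1 -> MISS (open row1); precharges=4
Acc 8: bank1 row3 -> HIT
Acc 9: bank1 row4 -> MISS (open row4); precharges=5
Acc 10: bank0 row2 -> MISS (open row2); precharges=6
Acc 11: bank1 row4 -> HIT
Acc 12: bank2 row2 -> HIT
Acc 13: bank0 row3 -> MISS (open row3); precharges=7
Acc 14: bank1 row4 -> HIT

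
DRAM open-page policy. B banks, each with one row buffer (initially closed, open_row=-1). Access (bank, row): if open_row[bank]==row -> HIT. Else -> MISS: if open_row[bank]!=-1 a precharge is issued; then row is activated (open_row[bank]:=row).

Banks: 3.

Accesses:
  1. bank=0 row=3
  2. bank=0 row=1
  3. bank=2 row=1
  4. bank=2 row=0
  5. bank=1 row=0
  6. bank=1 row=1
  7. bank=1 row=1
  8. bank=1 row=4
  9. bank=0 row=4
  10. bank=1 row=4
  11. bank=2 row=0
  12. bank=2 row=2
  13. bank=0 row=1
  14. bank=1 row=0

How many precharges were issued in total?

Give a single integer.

Answer: 8

Derivation:
Acc 1: bank0 row3 -> MISS (open row3); precharges=0
Acc 2: bank0 row1 -> MISS (open row1); precharges=1
Acc 3: bank2 row1 -> MISS (open row1); precharges=1
Acc 4: bank2 row0 -> MISS (open row0); precharges=2
Acc 5: bank1 row0 -> MISS (open row0); precharges=2
Acc 6: bank1 row1 -> MISS (open row1); precharges=3
Acc 7: bank1 row1 -> HIT
Acc 8: bank1 row4 -> MISS (open row4); precharges=4
Acc 9: bank0 row4 -> MISS (open row4); precharges=5
Acc 10: bank1 row4 -> HIT
Acc 11: bank2 row0 -> HIT
Acc 12: bank2 row2 -> MISS (open row2); precharges=6
Acc 13: bank0 row1 -> MISS (open row1); precharges=7
Acc 14: bank1 row0 -> MISS (open row0); precharges=8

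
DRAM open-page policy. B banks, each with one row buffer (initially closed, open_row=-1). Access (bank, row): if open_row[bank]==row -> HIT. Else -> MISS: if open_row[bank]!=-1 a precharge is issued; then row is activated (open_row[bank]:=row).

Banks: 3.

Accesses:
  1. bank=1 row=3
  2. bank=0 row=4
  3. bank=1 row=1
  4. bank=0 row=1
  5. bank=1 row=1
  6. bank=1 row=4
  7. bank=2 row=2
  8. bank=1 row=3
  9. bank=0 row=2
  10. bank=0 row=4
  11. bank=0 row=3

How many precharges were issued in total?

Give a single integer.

Answer: 7

Derivation:
Acc 1: bank1 row3 -> MISS (open row3); precharges=0
Acc 2: bank0 row4 -> MISS (open row4); precharges=0
Acc 3: bank1 row1 -> MISS (open row1); precharges=1
Acc 4: bank0 row1 -> MISS (open row1); precharges=2
Acc 5: bank1 row1 -> HIT
Acc 6: bank1 row4 -> MISS (open row4); precharges=3
Acc 7: bank2 row2 -> MISS (open row2); precharges=3
Acc 8: bank1 row3 -> MISS (open row3); precharges=4
Acc 9: bank0 row2 -> MISS (open row2); precharges=5
Acc 10: bank0 row4 -> MISS (open row4); precharges=6
Acc 11: bank0 row3 -> MISS (open row3); precharges=7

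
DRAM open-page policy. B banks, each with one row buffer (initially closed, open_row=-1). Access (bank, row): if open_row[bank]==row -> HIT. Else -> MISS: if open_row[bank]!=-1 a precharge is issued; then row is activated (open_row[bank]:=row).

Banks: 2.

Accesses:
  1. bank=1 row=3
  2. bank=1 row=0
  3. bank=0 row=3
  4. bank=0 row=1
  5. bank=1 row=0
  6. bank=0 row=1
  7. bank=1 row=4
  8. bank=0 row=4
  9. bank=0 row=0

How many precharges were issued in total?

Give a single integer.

Acc 1: bank1 row3 -> MISS (open row3); precharges=0
Acc 2: bank1 row0 -> MISS (open row0); precharges=1
Acc 3: bank0 row3 -> MISS (open row3); precharges=1
Acc 4: bank0 row1 -> MISS (open row1); precharges=2
Acc 5: bank1 row0 -> HIT
Acc 6: bank0 row1 -> HIT
Acc 7: bank1 row4 -> MISS (open row4); precharges=3
Acc 8: bank0 row4 -> MISS (open row4); precharges=4
Acc 9: bank0 row0 -> MISS (open row0); precharges=5

Answer: 5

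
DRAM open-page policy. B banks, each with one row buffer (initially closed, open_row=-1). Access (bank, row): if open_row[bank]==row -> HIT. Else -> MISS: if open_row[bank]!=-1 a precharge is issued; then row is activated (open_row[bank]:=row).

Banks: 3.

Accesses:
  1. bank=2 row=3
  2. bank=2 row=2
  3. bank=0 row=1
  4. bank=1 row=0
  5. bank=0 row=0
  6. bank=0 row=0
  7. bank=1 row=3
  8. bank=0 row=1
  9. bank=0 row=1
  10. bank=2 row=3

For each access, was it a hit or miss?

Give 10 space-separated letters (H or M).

Answer: M M M M M H M M H M

Derivation:
Acc 1: bank2 row3 -> MISS (open row3); precharges=0
Acc 2: bank2 row2 -> MISS (open row2); precharges=1
Acc 3: bank0 row1 -> MISS (open row1); precharges=1
Acc 4: bank1 row0 -> MISS (open row0); precharges=1
Acc 5: bank0 row0 -> MISS (open row0); precharges=2
Acc 6: bank0 row0 -> HIT
Acc 7: bank1 row3 -> MISS (open row3); precharges=3
Acc 8: bank0 row1 -> MISS (open row1); precharges=4
Acc 9: bank0 row1 -> HIT
Acc 10: bank2 row3 -> MISS (open row3); precharges=5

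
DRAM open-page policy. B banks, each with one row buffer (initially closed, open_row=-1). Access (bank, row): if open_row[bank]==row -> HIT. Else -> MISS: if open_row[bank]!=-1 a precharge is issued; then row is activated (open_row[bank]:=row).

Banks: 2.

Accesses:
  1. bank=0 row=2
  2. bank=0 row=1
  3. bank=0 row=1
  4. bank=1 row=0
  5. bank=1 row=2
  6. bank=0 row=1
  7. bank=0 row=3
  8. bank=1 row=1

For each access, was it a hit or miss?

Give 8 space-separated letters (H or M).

Answer: M M H M M H M M

Derivation:
Acc 1: bank0 row2 -> MISS (open row2); precharges=0
Acc 2: bank0 row1 -> MISS (open row1); precharges=1
Acc 3: bank0 row1 -> HIT
Acc 4: bank1 row0 -> MISS (open row0); precharges=1
Acc 5: bank1 row2 -> MISS (open row2); precharges=2
Acc 6: bank0 row1 -> HIT
Acc 7: bank0 row3 -> MISS (open row3); precharges=3
Acc 8: bank1 row1 -> MISS (open row1); precharges=4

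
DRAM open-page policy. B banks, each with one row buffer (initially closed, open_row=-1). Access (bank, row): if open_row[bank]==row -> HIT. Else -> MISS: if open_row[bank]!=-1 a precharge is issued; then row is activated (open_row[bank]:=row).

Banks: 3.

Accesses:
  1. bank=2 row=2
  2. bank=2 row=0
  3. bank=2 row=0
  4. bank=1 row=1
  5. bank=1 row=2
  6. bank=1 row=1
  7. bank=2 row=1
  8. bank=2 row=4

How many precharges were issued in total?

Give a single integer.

Acc 1: bank2 row2 -> MISS (open row2); precharges=0
Acc 2: bank2 row0 -> MISS (open row0); precharges=1
Acc 3: bank2 row0 -> HIT
Acc 4: bank1 row1 -> MISS (open row1); precharges=1
Acc 5: bank1 row2 -> MISS (open row2); precharges=2
Acc 6: bank1 row1 -> MISS (open row1); precharges=3
Acc 7: bank2 row1 -> MISS (open row1); precharges=4
Acc 8: bank2 row4 -> MISS (open row4); precharges=5

Answer: 5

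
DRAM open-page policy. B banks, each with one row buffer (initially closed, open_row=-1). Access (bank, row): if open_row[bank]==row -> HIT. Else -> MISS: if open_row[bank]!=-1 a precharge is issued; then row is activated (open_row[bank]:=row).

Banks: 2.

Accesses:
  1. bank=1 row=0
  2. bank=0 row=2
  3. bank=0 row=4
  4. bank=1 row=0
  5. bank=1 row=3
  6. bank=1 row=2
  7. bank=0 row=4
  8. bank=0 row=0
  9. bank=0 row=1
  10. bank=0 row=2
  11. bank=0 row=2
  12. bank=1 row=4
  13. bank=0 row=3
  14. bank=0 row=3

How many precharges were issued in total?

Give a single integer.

Acc 1: bank1 row0 -> MISS (open row0); precharges=0
Acc 2: bank0 row2 -> MISS (open row2); precharges=0
Acc 3: bank0 row4 -> MISS (open row4); precharges=1
Acc 4: bank1 row0 -> HIT
Acc 5: bank1 row3 -> MISS (open row3); precharges=2
Acc 6: bank1 row2 -> MISS (open row2); precharges=3
Acc 7: bank0 row4 -> HIT
Acc 8: bank0 row0 -> MISS (open row0); precharges=4
Acc 9: bank0 row1 -> MISS (open row1); precharges=5
Acc 10: bank0 row2 -> MISS (open row2); precharges=6
Acc 11: bank0 row2 -> HIT
Acc 12: bank1 row4 -> MISS (open row4); precharges=7
Acc 13: bank0 row3 -> MISS (open row3); precharges=8
Acc 14: bank0 row3 -> HIT

Answer: 8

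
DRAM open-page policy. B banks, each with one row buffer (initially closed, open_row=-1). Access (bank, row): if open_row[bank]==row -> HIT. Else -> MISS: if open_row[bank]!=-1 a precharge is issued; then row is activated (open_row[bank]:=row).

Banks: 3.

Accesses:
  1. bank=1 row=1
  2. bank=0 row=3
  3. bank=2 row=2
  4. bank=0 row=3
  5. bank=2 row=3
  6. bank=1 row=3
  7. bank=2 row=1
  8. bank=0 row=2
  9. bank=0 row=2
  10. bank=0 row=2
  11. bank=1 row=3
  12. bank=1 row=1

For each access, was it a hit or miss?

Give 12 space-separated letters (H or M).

Acc 1: bank1 row1 -> MISS (open row1); precharges=0
Acc 2: bank0 row3 -> MISS (open row3); precharges=0
Acc 3: bank2 row2 -> MISS (open row2); precharges=0
Acc 4: bank0 row3 -> HIT
Acc 5: bank2 row3 -> MISS (open row3); precharges=1
Acc 6: bank1 row3 -> MISS (open row3); precharges=2
Acc 7: bank2 row1 -> MISS (open row1); precharges=3
Acc 8: bank0 row2 -> MISS (open row2); precharges=4
Acc 9: bank0 row2 -> HIT
Acc 10: bank0 row2 -> HIT
Acc 11: bank1 row3 -> HIT
Acc 12: bank1 row1 -> MISS (open row1); precharges=5

Answer: M M M H M M M M H H H M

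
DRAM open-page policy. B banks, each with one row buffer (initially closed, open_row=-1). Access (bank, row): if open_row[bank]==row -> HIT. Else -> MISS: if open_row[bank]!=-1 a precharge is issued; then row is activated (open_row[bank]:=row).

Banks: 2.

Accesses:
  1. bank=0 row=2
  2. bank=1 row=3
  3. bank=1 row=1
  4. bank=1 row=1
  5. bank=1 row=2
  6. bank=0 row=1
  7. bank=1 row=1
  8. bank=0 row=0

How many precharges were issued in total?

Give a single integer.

Acc 1: bank0 row2 -> MISS (open row2); precharges=0
Acc 2: bank1 row3 -> MISS (open row3); precharges=0
Acc 3: bank1 row1 -> MISS (open row1); precharges=1
Acc 4: bank1 row1 -> HIT
Acc 5: bank1 row2 -> MISS (open row2); precharges=2
Acc 6: bank0 row1 -> MISS (open row1); precharges=3
Acc 7: bank1 row1 -> MISS (open row1); precharges=4
Acc 8: bank0 row0 -> MISS (open row0); precharges=5

Answer: 5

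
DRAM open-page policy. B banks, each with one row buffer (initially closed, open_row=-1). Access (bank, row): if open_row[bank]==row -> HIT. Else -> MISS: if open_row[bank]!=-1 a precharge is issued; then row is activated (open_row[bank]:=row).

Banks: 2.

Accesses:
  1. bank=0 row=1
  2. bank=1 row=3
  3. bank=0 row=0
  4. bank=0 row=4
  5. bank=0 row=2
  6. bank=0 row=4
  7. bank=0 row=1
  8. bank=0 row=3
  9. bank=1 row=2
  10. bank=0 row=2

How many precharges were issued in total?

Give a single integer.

Answer: 8

Derivation:
Acc 1: bank0 row1 -> MISS (open row1); precharges=0
Acc 2: bank1 row3 -> MISS (open row3); precharges=0
Acc 3: bank0 row0 -> MISS (open row0); precharges=1
Acc 4: bank0 row4 -> MISS (open row4); precharges=2
Acc 5: bank0 row2 -> MISS (open row2); precharges=3
Acc 6: bank0 row4 -> MISS (open row4); precharges=4
Acc 7: bank0 row1 -> MISS (open row1); precharges=5
Acc 8: bank0 row3 -> MISS (open row3); precharges=6
Acc 9: bank1 row2 -> MISS (open row2); precharges=7
Acc 10: bank0 row2 -> MISS (open row2); precharges=8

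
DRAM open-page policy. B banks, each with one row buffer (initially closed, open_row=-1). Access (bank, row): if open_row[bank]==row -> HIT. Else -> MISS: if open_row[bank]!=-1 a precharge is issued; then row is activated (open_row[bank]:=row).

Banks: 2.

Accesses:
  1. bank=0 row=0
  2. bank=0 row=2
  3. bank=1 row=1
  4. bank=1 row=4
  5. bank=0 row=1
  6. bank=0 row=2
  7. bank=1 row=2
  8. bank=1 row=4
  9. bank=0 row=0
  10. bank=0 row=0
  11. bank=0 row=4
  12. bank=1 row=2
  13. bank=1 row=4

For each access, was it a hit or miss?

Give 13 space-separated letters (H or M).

Acc 1: bank0 row0 -> MISS (open row0); precharges=0
Acc 2: bank0 row2 -> MISS (open row2); precharges=1
Acc 3: bank1 row1 -> MISS (open row1); precharges=1
Acc 4: bank1 row4 -> MISS (open row4); precharges=2
Acc 5: bank0 row1 -> MISS (open row1); precharges=3
Acc 6: bank0 row2 -> MISS (open row2); precharges=4
Acc 7: bank1 row2 -> MISS (open row2); precharges=5
Acc 8: bank1 row4 -> MISS (open row4); precharges=6
Acc 9: bank0 row0 -> MISS (open row0); precharges=7
Acc 10: bank0 row0 -> HIT
Acc 11: bank0 row4 -> MISS (open row4); precharges=8
Acc 12: bank1 row2 -> MISS (open row2); precharges=9
Acc 13: bank1 row4 -> MISS (open row4); precharges=10

Answer: M M M M M M M M M H M M M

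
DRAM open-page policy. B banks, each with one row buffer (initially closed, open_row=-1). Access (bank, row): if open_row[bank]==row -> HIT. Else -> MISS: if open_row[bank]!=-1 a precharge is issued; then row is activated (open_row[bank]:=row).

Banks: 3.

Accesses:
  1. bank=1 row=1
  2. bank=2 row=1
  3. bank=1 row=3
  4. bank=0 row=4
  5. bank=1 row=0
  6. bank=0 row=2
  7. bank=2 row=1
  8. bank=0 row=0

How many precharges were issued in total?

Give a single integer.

Answer: 4

Derivation:
Acc 1: bank1 row1 -> MISS (open row1); precharges=0
Acc 2: bank2 row1 -> MISS (open row1); precharges=0
Acc 3: bank1 row3 -> MISS (open row3); precharges=1
Acc 4: bank0 row4 -> MISS (open row4); precharges=1
Acc 5: bank1 row0 -> MISS (open row0); precharges=2
Acc 6: bank0 row2 -> MISS (open row2); precharges=3
Acc 7: bank2 row1 -> HIT
Acc 8: bank0 row0 -> MISS (open row0); precharges=4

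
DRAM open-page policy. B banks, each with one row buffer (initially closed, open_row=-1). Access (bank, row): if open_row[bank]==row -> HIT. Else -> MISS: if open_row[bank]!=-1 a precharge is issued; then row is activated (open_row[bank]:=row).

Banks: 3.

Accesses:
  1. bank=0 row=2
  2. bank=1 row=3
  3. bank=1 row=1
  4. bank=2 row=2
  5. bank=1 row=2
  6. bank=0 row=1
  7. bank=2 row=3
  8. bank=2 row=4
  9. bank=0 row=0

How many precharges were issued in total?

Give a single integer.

Answer: 6

Derivation:
Acc 1: bank0 row2 -> MISS (open row2); precharges=0
Acc 2: bank1 row3 -> MISS (open row3); precharges=0
Acc 3: bank1 row1 -> MISS (open row1); precharges=1
Acc 4: bank2 row2 -> MISS (open row2); precharges=1
Acc 5: bank1 row2 -> MISS (open row2); precharges=2
Acc 6: bank0 row1 -> MISS (open row1); precharges=3
Acc 7: bank2 row3 -> MISS (open row3); precharges=4
Acc 8: bank2 row4 -> MISS (open row4); precharges=5
Acc 9: bank0 row0 -> MISS (open row0); precharges=6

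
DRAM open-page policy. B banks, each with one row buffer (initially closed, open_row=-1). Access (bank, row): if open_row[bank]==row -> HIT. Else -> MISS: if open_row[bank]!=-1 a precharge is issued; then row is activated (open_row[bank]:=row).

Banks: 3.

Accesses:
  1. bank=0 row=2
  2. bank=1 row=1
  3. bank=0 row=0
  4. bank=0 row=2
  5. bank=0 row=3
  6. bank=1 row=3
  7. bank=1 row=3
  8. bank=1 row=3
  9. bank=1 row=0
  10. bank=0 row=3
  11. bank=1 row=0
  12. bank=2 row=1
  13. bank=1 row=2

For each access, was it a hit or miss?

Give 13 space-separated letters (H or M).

Answer: M M M M M M H H M H H M M

Derivation:
Acc 1: bank0 row2 -> MISS (open row2); precharges=0
Acc 2: bank1 row1 -> MISS (open row1); precharges=0
Acc 3: bank0 row0 -> MISS (open row0); precharges=1
Acc 4: bank0 row2 -> MISS (open row2); precharges=2
Acc 5: bank0 row3 -> MISS (open row3); precharges=3
Acc 6: bank1 row3 -> MISS (open row3); precharges=4
Acc 7: bank1 row3 -> HIT
Acc 8: bank1 row3 -> HIT
Acc 9: bank1 row0 -> MISS (open row0); precharges=5
Acc 10: bank0 row3 -> HIT
Acc 11: bank1 row0 -> HIT
Acc 12: bank2 row1 -> MISS (open row1); precharges=5
Acc 13: bank1 row2 -> MISS (open row2); precharges=6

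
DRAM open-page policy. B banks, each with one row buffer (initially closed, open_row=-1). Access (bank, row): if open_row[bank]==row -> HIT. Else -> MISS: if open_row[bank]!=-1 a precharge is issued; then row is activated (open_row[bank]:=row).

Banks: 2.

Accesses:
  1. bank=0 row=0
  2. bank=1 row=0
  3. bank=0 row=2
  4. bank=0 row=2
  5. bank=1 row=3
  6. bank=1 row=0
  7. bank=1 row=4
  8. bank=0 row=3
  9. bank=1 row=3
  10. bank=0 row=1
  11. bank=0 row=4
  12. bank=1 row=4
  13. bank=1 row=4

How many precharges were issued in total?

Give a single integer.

Answer: 9

Derivation:
Acc 1: bank0 row0 -> MISS (open row0); precharges=0
Acc 2: bank1 row0 -> MISS (open row0); precharges=0
Acc 3: bank0 row2 -> MISS (open row2); precharges=1
Acc 4: bank0 row2 -> HIT
Acc 5: bank1 row3 -> MISS (open row3); precharges=2
Acc 6: bank1 row0 -> MISS (open row0); precharges=3
Acc 7: bank1 row4 -> MISS (open row4); precharges=4
Acc 8: bank0 row3 -> MISS (open row3); precharges=5
Acc 9: bank1 row3 -> MISS (open row3); precharges=6
Acc 10: bank0 row1 -> MISS (open row1); precharges=7
Acc 11: bank0 row4 -> MISS (open row4); precharges=8
Acc 12: bank1 row4 -> MISS (open row4); precharges=9
Acc 13: bank1 row4 -> HIT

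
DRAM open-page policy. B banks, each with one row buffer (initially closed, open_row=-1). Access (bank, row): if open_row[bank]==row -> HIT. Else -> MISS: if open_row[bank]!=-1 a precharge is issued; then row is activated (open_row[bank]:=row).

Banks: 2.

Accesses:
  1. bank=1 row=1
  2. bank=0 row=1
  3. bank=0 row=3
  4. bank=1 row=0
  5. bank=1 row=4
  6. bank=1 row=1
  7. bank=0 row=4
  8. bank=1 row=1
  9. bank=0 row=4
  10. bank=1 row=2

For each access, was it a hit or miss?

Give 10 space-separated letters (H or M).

Acc 1: bank1 row1 -> MISS (open row1); precharges=0
Acc 2: bank0 row1 -> MISS (open row1); precharges=0
Acc 3: bank0 row3 -> MISS (open row3); precharges=1
Acc 4: bank1 row0 -> MISS (open row0); precharges=2
Acc 5: bank1 row4 -> MISS (open row4); precharges=3
Acc 6: bank1 row1 -> MISS (open row1); precharges=4
Acc 7: bank0 row4 -> MISS (open row4); precharges=5
Acc 8: bank1 row1 -> HIT
Acc 9: bank0 row4 -> HIT
Acc 10: bank1 row2 -> MISS (open row2); precharges=6

Answer: M M M M M M M H H M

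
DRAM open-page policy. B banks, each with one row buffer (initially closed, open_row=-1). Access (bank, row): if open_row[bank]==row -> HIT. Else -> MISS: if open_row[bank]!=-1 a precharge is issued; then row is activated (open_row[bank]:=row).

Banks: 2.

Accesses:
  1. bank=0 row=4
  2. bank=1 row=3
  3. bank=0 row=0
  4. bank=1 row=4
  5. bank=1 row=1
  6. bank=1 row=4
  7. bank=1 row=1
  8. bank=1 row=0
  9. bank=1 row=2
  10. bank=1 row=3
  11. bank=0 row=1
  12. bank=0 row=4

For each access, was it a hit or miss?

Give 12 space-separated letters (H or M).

Acc 1: bank0 row4 -> MISS (open row4); precharges=0
Acc 2: bank1 row3 -> MISS (open row3); precharges=0
Acc 3: bank0 row0 -> MISS (open row0); precharges=1
Acc 4: bank1 row4 -> MISS (open row4); precharges=2
Acc 5: bank1 row1 -> MISS (open row1); precharges=3
Acc 6: bank1 row4 -> MISS (open row4); precharges=4
Acc 7: bank1 row1 -> MISS (open row1); precharges=5
Acc 8: bank1 row0 -> MISS (open row0); precharges=6
Acc 9: bank1 row2 -> MISS (open row2); precharges=7
Acc 10: bank1 row3 -> MISS (open row3); precharges=8
Acc 11: bank0 row1 -> MISS (open row1); precharges=9
Acc 12: bank0 row4 -> MISS (open row4); precharges=10

Answer: M M M M M M M M M M M M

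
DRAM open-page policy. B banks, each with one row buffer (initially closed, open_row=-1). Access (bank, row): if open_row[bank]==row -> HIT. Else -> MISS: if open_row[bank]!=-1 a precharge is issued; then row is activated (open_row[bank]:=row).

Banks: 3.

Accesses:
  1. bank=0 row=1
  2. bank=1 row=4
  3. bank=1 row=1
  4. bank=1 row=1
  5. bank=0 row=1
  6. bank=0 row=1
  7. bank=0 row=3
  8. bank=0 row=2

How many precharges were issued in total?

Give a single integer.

Answer: 3

Derivation:
Acc 1: bank0 row1 -> MISS (open row1); precharges=0
Acc 2: bank1 row4 -> MISS (open row4); precharges=0
Acc 3: bank1 row1 -> MISS (open row1); precharges=1
Acc 4: bank1 row1 -> HIT
Acc 5: bank0 row1 -> HIT
Acc 6: bank0 row1 -> HIT
Acc 7: bank0 row3 -> MISS (open row3); precharges=2
Acc 8: bank0 row2 -> MISS (open row2); precharges=3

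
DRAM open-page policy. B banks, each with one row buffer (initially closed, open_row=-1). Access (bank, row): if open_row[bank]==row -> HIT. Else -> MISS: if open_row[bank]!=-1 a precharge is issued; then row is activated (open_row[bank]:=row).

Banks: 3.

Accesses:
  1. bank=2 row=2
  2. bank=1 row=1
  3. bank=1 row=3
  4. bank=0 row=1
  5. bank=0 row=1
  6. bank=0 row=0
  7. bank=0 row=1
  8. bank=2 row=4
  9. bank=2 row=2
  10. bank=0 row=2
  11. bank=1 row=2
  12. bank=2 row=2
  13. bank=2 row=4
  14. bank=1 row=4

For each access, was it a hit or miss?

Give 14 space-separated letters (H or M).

Answer: M M M M H M M M M M M H M M

Derivation:
Acc 1: bank2 row2 -> MISS (open row2); precharges=0
Acc 2: bank1 row1 -> MISS (open row1); precharges=0
Acc 3: bank1 row3 -> MISS (open row3); precharges=1
Acc 4: bank0 row1 -> MISS (open row1); precharges=1
Acc 5: bank0 row1 -> HIT
Acc 6: bank0 row0 -> MISS (open row0); precharges=2
Acc 7: bank0 row1 -> MISS (open row1); precharges=3
Acc 8: bank2 row4 -> MISS (open row4); precharges=4
Acc 9: bank2 row2 -> MISS (open row2); precharges=5
Acc 10: bank0 row2 -> MISS (open row2); precharges=6
Acc 11: bank1 row2 -> MISS (open row2); precharges=7
Acc 12: bank2 row2 -> HIT
Acc 13: bank2 row4 -> MISS (open row4); precharges=8
Acc 14: bank1 row4 -> MISS (open row4); precharges=9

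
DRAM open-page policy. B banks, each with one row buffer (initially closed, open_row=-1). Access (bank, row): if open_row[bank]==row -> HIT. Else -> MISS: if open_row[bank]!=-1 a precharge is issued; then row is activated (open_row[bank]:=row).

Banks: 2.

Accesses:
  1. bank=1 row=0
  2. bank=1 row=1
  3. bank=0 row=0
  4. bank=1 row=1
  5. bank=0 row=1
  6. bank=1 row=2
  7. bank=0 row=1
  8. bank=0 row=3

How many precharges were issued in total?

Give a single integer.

Acc 1: bank1 row0 -> MISS (open row0); precharges=0
Acc 2: bank1 row1 -> MISS (open row1); precharges=1
Acc 3: bank0 row0 -> MISS (open row0); precharges=1
Acc 4: bank1 row1 -> HIT
Acc 5: bank0 row1 -> MISS (open row1); precharges=2
Acc 6: bank1 row2 -> MISS (open row2); precharges=3
Acc 7: bank0 row1 -> HIT
Acc 8: bank0 row3 -> MISS (open row3); precharges=4

Answer: 4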